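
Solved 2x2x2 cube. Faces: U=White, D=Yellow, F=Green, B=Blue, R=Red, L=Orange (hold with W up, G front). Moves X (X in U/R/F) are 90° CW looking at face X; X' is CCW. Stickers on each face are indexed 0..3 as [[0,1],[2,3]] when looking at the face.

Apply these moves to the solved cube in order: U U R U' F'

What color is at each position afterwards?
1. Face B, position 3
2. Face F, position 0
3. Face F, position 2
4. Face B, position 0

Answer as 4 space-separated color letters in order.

After move 1 (U): U=WWWW F=RRGG R=BBRR B=OOBB L=GGOO
After move 2 (U): U=WWWW F=BBGG R=OORR B=GGBB L=RROO
After move 3 (R): R=RORO U=WBWG F=BYGY D=YBYG B=WGWB
After move 4 (U'): U=BGWW F=RRGY R=BYRO B=ROWB L=WGOO
After move 5 (F'): F=RYRG U=BGBR R=BYYO D=GOYG L=WWOW
Query 1: B[3] = B
Query 2: F[0] = R
Query 3: F[2] = R
Query 4: B[0] = R

Answer: B R R R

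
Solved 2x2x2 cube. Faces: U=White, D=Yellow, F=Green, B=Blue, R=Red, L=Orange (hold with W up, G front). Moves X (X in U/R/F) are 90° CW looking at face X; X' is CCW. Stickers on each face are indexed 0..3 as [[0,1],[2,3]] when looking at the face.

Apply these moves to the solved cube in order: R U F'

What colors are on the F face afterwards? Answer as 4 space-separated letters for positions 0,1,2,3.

After move 1 (R): R=RRRR U=WGWG F=GYGY D=YBYB B=WBWB
After move 2 (U): U=WWGG F=RRGY R=WBRR B=OOWB L=GYOO
After move 3 (F'): F=RYRG U=WWWR R=BBYR D=YOYB L=GGOG
Query: F face = RYRG

Answer: R Y R G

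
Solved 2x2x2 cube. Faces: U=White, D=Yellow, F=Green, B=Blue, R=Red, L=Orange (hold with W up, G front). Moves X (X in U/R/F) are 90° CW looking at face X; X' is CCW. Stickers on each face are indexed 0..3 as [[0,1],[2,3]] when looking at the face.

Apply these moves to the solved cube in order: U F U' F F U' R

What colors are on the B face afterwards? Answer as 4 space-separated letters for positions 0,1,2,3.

Answer: B R R B

Derivation:
After move 1 (U): U=WWWW F=RRGG R=BBRR B=OOBB L=GGOO
After move 2 (F): F=GRGR U=WWOG R=WBWR D=RBYY L=GYOY
After move 3 (U'): U=WGWO F=GYGR R=GRWR B=WBBB L=OOOY
After move 4 (F): F=GGRY U=WGYO R=WROR D=WGYY L=OROB
After move 5 (F): F=RGYG U=WGBR R=YROR D=OWYY L=OWOG
After move 6 (U'): U=GRWB F=OWYG R=RGOR B=YRBB L=WBOG
After move 7 (R): R=ORRG U=GWWG F=OWYY D=OBYY B=BRRB
Query: B face = BRRB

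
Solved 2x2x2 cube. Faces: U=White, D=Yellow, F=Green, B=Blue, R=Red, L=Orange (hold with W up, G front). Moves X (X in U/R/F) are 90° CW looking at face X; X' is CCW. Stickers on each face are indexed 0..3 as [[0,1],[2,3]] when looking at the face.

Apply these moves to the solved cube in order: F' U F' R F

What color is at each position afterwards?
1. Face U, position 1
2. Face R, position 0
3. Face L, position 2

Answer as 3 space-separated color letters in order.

After move 1 (F'): F=GGGG U=WWRR R=YRYR D=OOYY L=OWOW
After move 2 (U): U=RWRW F=YRGG R=BBYR B=OWBB L=GGOW
After move 3 (F'): F=RGYG U=RWBY R=OBOR D=GWYY L=GWOR
After move 4 (R): R=OORB U=RGBG F=RWYY D=GBYO B=YWWB
After move 5 (F): F=YRYW U=RGRW R=BOGB D=ROYO L=GGOB
Query 1: U[1] = G
Query 2: R[0] = B
Query 3: L[2] = O

Answer: G B O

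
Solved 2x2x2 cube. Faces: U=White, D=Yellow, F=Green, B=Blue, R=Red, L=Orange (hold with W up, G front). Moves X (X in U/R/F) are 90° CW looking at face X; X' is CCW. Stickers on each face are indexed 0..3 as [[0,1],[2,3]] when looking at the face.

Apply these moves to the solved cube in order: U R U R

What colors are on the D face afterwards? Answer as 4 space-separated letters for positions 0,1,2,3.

After move 1 (U): U=WWWW F=RRGG R=BBRR B=OOBB L=GGOO
After move 2 (R): R=RBRB U=WRWG F=RYGY D=YBYO B=WOWB
After move 3 (U): U=WWGR F=RBGY R=WORB B=GGWB L=RYOO
After move 4 (R): R=RWBO U=WBGY F=RBGO D=YWYG B=RGWB
Query: D face = YWYG

Answer: Y W Y G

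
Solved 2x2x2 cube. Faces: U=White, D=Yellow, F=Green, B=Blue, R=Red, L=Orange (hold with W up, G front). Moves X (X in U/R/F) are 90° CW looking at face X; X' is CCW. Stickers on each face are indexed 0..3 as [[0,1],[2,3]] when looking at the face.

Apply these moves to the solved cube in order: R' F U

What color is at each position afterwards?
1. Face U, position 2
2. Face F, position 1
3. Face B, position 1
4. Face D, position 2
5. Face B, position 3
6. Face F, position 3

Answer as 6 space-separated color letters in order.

Answer: O R Y Y B W

Derivation:
After move 1 (R'): R=RRRR U=WBWB F=GWGW D=YGYG B=YBYB
After move 2 (F): F=GGWW U=WBOO R=WRBR D=RRYG L=OYOG
After move 3 (U): U=OWOB F=WRWW R=YBBR B=OYYB L=GGOG
Query 1: U[2] = O
Query 2: F[1] = R
Query 3: B[1] = Y
Query 4: D[2] = Y
Query 5: B[3] = B
Query 6: F[3] = W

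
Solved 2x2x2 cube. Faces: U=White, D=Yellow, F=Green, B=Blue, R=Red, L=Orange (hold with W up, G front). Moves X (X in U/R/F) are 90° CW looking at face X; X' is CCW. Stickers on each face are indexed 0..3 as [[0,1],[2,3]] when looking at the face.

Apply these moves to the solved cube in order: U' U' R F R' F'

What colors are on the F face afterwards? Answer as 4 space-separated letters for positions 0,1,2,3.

Answer: B R G Y

Derivation:
After move 1 (U'): U=WWWW F=OOGG R=GGRR B=RRBB L=BBOO
After move 2 (U'): U=WWWW F=BBGG R=OORR B=GGBB L=RROO
After move 3 (R): R=RORO U=WBWG F=BYGY D=YBYG B=WGWB
After move 4 (F): F=GBYY U=WBOR R=WOGO D=RRYG L=RYOB
After move 5 (R'): R=OOWG U=WWOW F=GBYR D=RBYY B=GGRB
After move 6 (F'): F=BRGY U=WWOW R=BORG D=YBYY L=RWOO
Query: F face = BRGY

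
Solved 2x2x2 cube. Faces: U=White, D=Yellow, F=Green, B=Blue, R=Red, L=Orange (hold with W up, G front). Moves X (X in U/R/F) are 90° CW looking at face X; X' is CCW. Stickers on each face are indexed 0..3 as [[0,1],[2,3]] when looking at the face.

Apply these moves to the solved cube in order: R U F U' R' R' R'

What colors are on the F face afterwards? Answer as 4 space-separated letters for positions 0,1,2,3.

After move 1 (R): R=RRRR U=WGWG F=GYGY D=YBYB B=WBWB
After move 2 (U): U=WWGG F=RRGY R=WBRR B=OOWB L=GYOO
After move 3 (F): F=GRYR U=WWOY R=GBGR D=RWYB L=GYOB
After move 4 (U'): U=WYWO F=GYYR R=GRGR B=GBWB L=OOOB
After move 5 (R'): R=RRGG U=WWWG F=GYYO D=RYYR B=BBWB
After move 6 (R'): R=RGRG U=WWWB F=GWYG D=RYYO B=RBYB
After move 7 (R'): R=GGRR U=WYWR F=GWYB D=RWYG B=OBYB
Query: F face = GWYB

Answer: G W Y B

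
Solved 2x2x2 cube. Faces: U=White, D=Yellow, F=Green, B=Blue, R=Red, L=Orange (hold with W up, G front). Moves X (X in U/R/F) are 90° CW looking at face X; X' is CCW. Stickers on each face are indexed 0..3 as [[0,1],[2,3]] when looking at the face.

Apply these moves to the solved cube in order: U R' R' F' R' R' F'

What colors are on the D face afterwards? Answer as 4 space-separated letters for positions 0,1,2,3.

Answer: Y W Y B

Derivation:
After move 1 (U): U=WWWW F=RRGG R=BBRR B=OOBB L=GGOO
After move 2 (R'): R=BRBR U=WBWO F=RWGW D=YRYG B=YOYB
After move 3 (R'): R=RRBB U=WYWY F=RBGO D=YWYW B=GORB
After move 4 (F'): F=BORG U=WYRB R=WRYB D=GOYW L=GYOW
After move 5 (R'): R=RBWY U=WRRG F=BYRB D=GOYG B=WOOB
After move 6 (R'): R=BYRW U=WORW F=BRRG D=GYYB B=GOOB
After move 7 (F'): F=RGBR U=WOBR R=YYGW D=YWYB L=GWOR
Query: D face = YWYB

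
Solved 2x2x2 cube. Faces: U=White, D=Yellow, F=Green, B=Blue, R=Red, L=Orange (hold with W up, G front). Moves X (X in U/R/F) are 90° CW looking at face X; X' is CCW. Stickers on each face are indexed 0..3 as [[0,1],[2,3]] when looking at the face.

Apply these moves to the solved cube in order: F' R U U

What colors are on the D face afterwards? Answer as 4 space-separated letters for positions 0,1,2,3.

Answer: O B Y B

Derivation:
After move 1 (F'): F=GGGG U=WWRR R=YRYR D=OOYY L=OWOW
After move 2 (R): R=YYRR U=WGRG F=GOGY D=OBYB B=RBWB
After move 3 (U): U=RWGG F=YYGY R=RBRR B=OWWB L=GOOW
After move 4 (U): U=GRGW F=RBGY R=OWRR B=GOWB L=YYOW
Query: D face = OBYB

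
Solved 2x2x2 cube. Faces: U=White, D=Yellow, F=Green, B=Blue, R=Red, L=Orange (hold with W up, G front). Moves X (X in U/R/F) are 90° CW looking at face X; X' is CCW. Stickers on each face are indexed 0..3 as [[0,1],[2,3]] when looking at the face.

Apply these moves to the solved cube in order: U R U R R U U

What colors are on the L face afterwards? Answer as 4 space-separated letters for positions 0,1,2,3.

After move 1 (U): U=WWWW F=RRGG R=BBRR B=OOBB L=GGOO
After move 2 (R): R=RBRB U=WRWG F=RYGY D=YBYO B=WOWB
After move 3 (U): U=WWGR F=RBGY R=WORB B=GGWB L=RYOO
After move 4 (R): R=RWBO U=WBGY F=RBGO D=YWYG B=RGWB
After move 5 (R): R=BROW U=WBGO F=RWGG D=YWYR B=YGBB
After move 6 (U): U=GWOB F=BRGG R=YGOW B=RYBB L=RWOO
After move 7 (U): U=OGBW F=YGGG R=RYOW B=RWBB L=BROO
Query: L face = BROO

Answer: B R O O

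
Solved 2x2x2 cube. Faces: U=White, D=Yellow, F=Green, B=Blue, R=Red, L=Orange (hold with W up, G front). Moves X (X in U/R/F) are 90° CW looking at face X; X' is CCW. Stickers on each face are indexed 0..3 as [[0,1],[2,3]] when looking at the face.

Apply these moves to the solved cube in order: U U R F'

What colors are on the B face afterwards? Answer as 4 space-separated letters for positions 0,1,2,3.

After move 1 (U): U=WWWW F=RRGG R=BBRR B=OOBB L=GGOO
After move 2 (U): U=WWWW F=BBGG R=OORR B=GGBB L=RROO
After move 3 (R): R=RORO U=WBWG F=BYGY D=YBYG B=WGWB
After move 4 (F'): F=YYBG U=WBRR R=BOYO D=ROYG L=RGOW
Query: B face = WGWB

Answer: W G W B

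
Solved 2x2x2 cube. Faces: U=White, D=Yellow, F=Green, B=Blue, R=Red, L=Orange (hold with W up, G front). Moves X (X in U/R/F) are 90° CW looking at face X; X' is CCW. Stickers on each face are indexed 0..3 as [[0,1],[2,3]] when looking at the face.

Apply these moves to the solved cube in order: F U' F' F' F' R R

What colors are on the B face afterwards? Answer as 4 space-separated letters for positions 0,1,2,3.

After move 1 (F): F=GGGG U=WWOO R=WRWR D=RRYY L=OYOY
After move 2 (U'): U=WOWO F=OYGG R=GGWR B=WRBB L=BBOY
After move 3 (F'): F=YGOG U=WOGW R=RGRR D=BYYY L=BOOW
After move 4 (F'): F=GGYO U=WORR R=YGBR D=OWYY L=BWOG
After move 5 (F'): F=GOGY U=WOYB R=WGOR D=WGYY L=BROR
After move 6 (R): R=OWRG U=WOYY F=GGGY D=WBYW B=BROB
After move 7 (R): R=ROGW U=WGYY F=GBGW D=WOYB B=YROB
Query: B face = YROB

Answer: Y R O B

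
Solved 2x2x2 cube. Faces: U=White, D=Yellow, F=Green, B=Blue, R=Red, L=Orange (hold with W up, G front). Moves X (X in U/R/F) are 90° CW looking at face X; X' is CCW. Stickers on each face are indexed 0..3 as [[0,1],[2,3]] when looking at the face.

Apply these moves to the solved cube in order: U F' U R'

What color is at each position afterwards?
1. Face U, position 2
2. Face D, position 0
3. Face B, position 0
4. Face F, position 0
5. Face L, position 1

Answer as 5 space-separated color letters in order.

Answer: R G Y Y G

Derivation:
After move 1 (U): U=WWWW F=RRGG R=BBRR B=OOBB L=GGOO
After move 2 (F'): F=RGRG U=WWBR R=YBYR D=GOYY L=GWOW
After move 3 (U): U=BWRW F=YBRG R=OOYR B=GWBB L=RGOW
After move 4 (R'): R=OROY U=BBRG F=YWRW D=GBYG B=YWOB
Query 1: U[2] = R
Query 2: D[0] = G
Query 3: B[0] = Y
Query 4: F[0] = Y
Query 5: L[1] = G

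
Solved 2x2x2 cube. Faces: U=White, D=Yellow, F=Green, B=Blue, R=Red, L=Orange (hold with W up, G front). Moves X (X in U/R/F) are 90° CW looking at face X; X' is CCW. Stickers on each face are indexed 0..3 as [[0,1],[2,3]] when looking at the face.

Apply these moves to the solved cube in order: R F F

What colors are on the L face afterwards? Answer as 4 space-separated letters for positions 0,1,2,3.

After move 1 (R): R=RRRR U=WGWG F=GYGY D=YBYB B=WBWB
After move 2 (F): F=GGYY U=WGOO R=WRGR D=RRYB L=OYOB
After move 3 (F): F=YGYG U=WGBY R=OROR D=GWYB L=OROR
Query: L face = OROR

Answer: O R O R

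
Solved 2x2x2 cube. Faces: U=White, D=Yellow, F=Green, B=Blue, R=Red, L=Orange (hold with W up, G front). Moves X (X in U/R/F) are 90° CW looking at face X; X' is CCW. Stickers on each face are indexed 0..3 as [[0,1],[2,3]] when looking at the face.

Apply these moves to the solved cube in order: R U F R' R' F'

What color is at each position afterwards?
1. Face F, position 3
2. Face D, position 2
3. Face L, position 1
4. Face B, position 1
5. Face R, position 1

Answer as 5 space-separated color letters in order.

Answer: Y Y B O G

Derivation:
After move 1 (R): R=RRRR U=WGWG F=GYGY D=YBYB B=WBWB
After move 2 (U): U=WWGG F=RRGY R=WBRR B=OOWB L=GYOO
After move 3 (F): F=GRYR U=WWOY R=GBGR D=RWYB L=GYOB
After move 4 (R'): R=BRGG U=WWOO F=GWYY D=RRYR B=BOWB
After move 5 (R'): R=RGBG U=WWOB F=GWYO D=RWYY B=RORB
After move 6 (F'): F=WOGY U=WWRB R=WGRG D=YBYY L=GBOO
Query 1: F[3] = Y
Query 2: D[2] = Y
Query 3: L[1] = B
Query 4: B[1] = O
Query 5: R[1] = G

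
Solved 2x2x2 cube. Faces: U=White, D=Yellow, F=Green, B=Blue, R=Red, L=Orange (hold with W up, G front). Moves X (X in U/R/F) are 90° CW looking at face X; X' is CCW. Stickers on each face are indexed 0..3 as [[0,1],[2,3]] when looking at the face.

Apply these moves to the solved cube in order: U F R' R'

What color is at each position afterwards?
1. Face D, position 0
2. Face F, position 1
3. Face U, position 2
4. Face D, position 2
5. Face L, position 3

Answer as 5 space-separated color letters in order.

After move 1 (U): U=WWWW F=RRGG R=BBRR B=OOBB L=GGOO
After move 2 (F): F=GRGR U=WWOG R=WBWR D=RBYY L=GYOY
After move 3 (R'): R=BRWW U=WBOO F=GWGG D=RRYR B=YOBB
After move 4 (R'): R=RWBW U=WBOY F=GBGO D=RWYG B=RORB
Query 1: D[0] = R
Query 2: F[1] = B
Query 3: U[2] = O
Query 4: D[2] = Y
Query 5: L[3] = Y

Answer: R B O Y Y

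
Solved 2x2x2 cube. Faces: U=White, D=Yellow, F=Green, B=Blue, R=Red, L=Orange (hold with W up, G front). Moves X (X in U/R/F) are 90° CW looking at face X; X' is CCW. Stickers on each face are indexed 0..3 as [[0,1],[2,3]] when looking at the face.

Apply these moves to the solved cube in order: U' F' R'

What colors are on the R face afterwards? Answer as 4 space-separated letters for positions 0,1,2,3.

After move 1 (U'): U=WWWW F=OOGG R=GGRR B=RRBB L=BBOO
After move 2 (F'): F=OGOG U=WWGR R=YGYR D=BOYY L=BWOW
After move 3 (R'): R=GRYY U=WBGR F=OWOR D=BGYG B=YROB
Query: R face = GRYY

Answer: G R Y Y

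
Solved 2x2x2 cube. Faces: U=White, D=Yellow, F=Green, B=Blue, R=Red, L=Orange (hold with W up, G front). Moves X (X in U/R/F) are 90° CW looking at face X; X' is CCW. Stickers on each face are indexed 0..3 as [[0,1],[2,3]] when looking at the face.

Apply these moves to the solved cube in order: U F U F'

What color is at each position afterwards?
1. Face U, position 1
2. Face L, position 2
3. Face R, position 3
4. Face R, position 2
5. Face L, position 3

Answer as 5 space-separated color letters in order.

Answer: W O R R G

Derivation:
After move 1 (U): U=WWWW F=RRGG R=BBRR B=OOBB L=GGOO
After move 2 (F): F=GRGR U=WWOG R=WBWR D=RBYY L=GYOY
After move 3 (U): U=OWGW F=WBGR R=OOWR B=GYBB L=GROY
After move 4 (F'): F=BRWG U=OWOW R=BORR D=RYYY L=GWOG
Query 1: U[1] = W
Query 2: L[2] = O
Query 3: R[3] = R
Query 4: R[2] = R
Query 5: L[3] = G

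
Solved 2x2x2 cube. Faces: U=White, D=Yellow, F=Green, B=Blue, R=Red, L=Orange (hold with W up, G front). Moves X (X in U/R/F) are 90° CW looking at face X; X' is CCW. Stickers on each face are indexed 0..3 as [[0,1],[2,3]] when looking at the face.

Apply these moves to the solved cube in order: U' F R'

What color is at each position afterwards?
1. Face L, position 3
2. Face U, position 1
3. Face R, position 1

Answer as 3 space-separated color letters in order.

Answer: Y B R

Derivation:
After move 1 (U'): U=WWWW F=OOGG R=GGRR B=RRBB L=BBOO
After move 2 (F): F=GOGO U=WWOB R=WGWR D=RGYY L=BYOY
After move 3 (R'): R=GRWW U=WBOR F=GWGB D=ROYO B=YRGB
Query 1: L[3] = Y
Query 2: U[1] = B
Query 3: R[1] = R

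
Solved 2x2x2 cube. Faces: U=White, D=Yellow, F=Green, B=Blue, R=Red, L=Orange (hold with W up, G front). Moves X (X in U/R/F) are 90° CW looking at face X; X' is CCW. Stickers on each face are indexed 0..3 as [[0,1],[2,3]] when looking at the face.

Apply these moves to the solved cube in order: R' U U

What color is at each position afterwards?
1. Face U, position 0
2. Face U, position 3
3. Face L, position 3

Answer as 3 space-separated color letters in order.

After move 1 (R'): R=RRRR U=WBWB F=GWGW D=YGYG B=YBYB
After move 2 (U): U=WWBB F=RRGW R=YBRR B=OOYB L=GWOO
After move 3 (U): U=BWBW F=YBGW R=OORR B=GWYB L=RROO
Query 1: U[0] = B
Query 2: U[3] = W
Query 3: L[3] = O

Answer: B W O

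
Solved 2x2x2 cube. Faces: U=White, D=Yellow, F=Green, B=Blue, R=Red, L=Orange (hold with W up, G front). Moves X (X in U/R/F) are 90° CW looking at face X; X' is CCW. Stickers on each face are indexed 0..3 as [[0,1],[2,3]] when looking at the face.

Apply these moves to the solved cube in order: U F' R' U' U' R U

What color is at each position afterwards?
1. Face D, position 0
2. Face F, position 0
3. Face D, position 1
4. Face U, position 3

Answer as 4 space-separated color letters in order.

Answer: G Y O O

Derivation:
After move 1 (U): U=WWWW F=RRGG R=BBRR B=OOBB L=GGOO
After move 2 (F'): F=RGRG U=WWBR R=YBYR D=GOYY L=GWOW
After move 3 (R'): R=BRYY U=WBBO F=RWRR D=GGYG B=YOOB
After move 4 (U'): U=BOWB F=GWRR R=RWYY B=BROB L=YOOW
After move 5 (U'): U=OBBW F=YORR R=GWYY B=RWOB L=BROW
After move 6 (R): R=YGYW U=OOBR F=YGRG D=GOYR B=WWBB
After move 7 (U): U=BORO F=YGRG R=WWYW B=BRBB L=YGOW
Query 1: D[0] = G
Query 2: F[0] = Y
Query 3: D[1] = O
Query 4: U[3] = O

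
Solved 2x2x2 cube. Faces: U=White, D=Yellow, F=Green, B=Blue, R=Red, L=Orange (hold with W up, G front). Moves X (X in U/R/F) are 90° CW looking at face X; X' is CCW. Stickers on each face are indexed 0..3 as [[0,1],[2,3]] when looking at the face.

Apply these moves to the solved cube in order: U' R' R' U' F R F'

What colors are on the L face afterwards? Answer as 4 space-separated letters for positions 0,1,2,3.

Answer: G B O O

Derivation:
After move 1 (U'): U=WWWW F=OOGG R=GGRR B=RRBB L=BBOO
After move 2 (R'): R=GRGR U=WBWR F=OWGW D=YOYG B=YRYB
After move 3 (R'): R=RRGG U=WYWY F=OBGR D=YWYW B=GROB
After move 4 (U'): U=YYWW F=BBGR R=OBGG B=RROB L=GROO
After move 5 (F): F=GBRB U=YYOR R=WBWG D=GOYW L=GYOW
After move 6 (R): R=WWGB U=YBOB F=GORW D=GOYR B=RRYB
After move 7 (F'): F=OWGR U=YBWG R=OWGB D=YWYR L=GBOO
Query: L face = GBOO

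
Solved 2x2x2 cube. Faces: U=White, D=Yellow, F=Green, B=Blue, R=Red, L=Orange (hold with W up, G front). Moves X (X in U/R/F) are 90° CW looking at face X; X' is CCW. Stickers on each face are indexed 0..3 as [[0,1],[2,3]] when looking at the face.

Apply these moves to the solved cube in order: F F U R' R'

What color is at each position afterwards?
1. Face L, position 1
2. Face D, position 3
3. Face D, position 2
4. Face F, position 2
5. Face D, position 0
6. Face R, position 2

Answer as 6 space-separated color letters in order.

Answer: G W Y G W B

Derivation:
After move 1 (F): F=GGGG U=WWOO R=WRWR D=RRYY L=OYOY
After move 2 (F): F=GGGG U=WWYY R=OROR D=WWYY L=OROR
After move 3 (U): U=YWYW F=ORGG R=BBOR B=ORBB L=GGOR
After move 4 (R'): R=BRBO U=YBYO F=OWGW D=WRYG B=YRWB
After move 5 (R'): R=ROBB U=YWYY F=OBGO D=WWYW B=GRRB
Query 1: L[1] = G
Query 2: D[3] = W
Query 3: D[2] = Y
Query 4: F[2] = G
Query 5: D[0] = W
Query 6: R[2] = B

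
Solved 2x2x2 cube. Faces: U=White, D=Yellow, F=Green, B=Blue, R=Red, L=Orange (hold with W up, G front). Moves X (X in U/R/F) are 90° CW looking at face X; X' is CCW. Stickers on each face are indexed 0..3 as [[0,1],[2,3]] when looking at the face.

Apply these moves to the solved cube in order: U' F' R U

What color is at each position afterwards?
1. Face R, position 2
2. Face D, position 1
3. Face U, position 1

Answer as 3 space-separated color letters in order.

After move 1 (U'): U=WWWW F=OOGG R=GGRR B=RRBB L=BBOO
After move 2 (F'): F=OGOG U=WWGR R=YGYR D=BOYY L=BWOW
After move 3 (R): R=YYRG U=WGGG F=OOOY D=BBYR B=RRWB
After move 4 (U): U=GWGG F=YYOY R=RRRG B=BWWB L=OOOW
Query 1: R[2] = R
Query 2: D[1] = B
Query 3: U[1] = W

Answer: R B W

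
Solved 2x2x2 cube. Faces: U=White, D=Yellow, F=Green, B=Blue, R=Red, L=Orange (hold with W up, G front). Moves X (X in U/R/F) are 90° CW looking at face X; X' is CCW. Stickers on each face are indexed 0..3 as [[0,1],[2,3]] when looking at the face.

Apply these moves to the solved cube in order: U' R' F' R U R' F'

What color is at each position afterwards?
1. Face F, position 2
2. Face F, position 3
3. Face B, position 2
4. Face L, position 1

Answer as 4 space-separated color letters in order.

After move 1 (U'): U=WWWW F=OOGG R=GGRR B=RRBB L=BBOO
After move 2 (R'): R=GRGR U=WBWR F=OWGW D=YOYG B=YRYB
After move 3 (F'): F=WWOG U=WBGG R=ORYR D=BOYG L=BROW
After move 4 (R): R=YORR U=WWGG F=WOOG D=BYYY B=GRBB
After move 5 (U): U=GWGW F=YOOG R=GRRR B=BRBB L=WOOW
After move 6 (R'): R=RRGR U=GBGB F=YWOW D=BOYG B=YRYB
After move 7 (F'): F=WWYO U=GBRG R=ORBR D=OWYG L=WBOG
Query 1: F[2] = Y
Query 2: F[3] = O
Query 3: B[2] = Y
Query 4: L[1] = B

Answer: Y O Y B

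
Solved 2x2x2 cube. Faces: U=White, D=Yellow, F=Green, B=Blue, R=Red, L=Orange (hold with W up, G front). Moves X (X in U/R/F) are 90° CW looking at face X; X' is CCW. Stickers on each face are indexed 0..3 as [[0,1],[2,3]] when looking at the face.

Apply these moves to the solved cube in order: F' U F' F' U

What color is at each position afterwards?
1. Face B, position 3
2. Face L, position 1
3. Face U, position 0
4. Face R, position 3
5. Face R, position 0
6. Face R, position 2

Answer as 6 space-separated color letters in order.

Answer: B G O R O G

Derivation:
After move 1 (F'): F=GGGG U=WWRR R=YRYR D=OOYY L=OWOW
After move 2 (U): U=RWRW F=YRGG R=BBYR B=OWBB L=GGOW
After move 3 (F'): F=RGYG U=RWBY R=OBOR D=GWYY L=GWOR
After move 4 (F'): F=GGRY U=RWOO R=WBGR D=WRYY L=GYOB
After move 5 (U): U=OROW F=WBRY R=OWGR B=GYBB L=GGOB
Query 1: B[3] = B
Query 2: L[1] = G
Query 3: U[0] = O
Query 4: R[3] = R
Query 5: R[0] = O
Query 6: R[2] = G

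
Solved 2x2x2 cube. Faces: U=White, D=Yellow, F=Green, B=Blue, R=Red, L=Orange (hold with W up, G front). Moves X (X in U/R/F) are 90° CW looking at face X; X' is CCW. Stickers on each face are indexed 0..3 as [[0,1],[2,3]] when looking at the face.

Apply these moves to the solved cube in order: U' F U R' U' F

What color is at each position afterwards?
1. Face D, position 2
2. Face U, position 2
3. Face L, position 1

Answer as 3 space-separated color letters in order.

Answer: Y Y R

Derivation:
After move 1 (U'): U=WWWW F=OOGG R=GGRR B=RRBB L=BBOO
After move 2 (F): F=GOGO U=WWOB R=WGWR D=RGYY L=BYOY
After move 3 (U): U=OWBW F=WGGO R=RRWR B=BYBB L=GOOY
After move 4 (R'): R=RRRW U=OBBB F=WWGW D=RGYO B=YYGB
After move 5 (U'): U=BBOB F=GOGW R=WWRW B=RRGB L=YYOY
After move 6 (F): F=GGWO U=BBYY R=OWBW D=RWYO L=YROG
Query 1: D[2] = Y
Query 2: U[2] = Y
Query 3: L[1] = R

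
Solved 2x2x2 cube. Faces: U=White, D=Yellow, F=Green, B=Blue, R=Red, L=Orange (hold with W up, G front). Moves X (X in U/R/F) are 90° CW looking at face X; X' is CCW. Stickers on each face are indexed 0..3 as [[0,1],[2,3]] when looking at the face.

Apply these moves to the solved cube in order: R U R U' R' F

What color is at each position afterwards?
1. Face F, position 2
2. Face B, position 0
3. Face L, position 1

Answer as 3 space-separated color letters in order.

Answer: G O Y

Derivation:
After move 1 (R): R=RRRR U=WGWG F=GYGY D=YBYB B=WBWB
After move 2 (U): U=WWGG F=RRGY R=WBRR B=OOWB L=GYOO
After move 3 (R): R=RWRB U=WRGY F=RBGB D=YWYO B=GOWB
After move 4 (U'): U=RYWG F=GYGB R=RBRB B=RWWB L=GOOO
After move 5 (R'): R=BBRR U=RWWR F=GYGG D=YYYB B=OWWB
After move 6 (F): F=GGGY U=RWOO R=WBRR D=RBYB L=GYOY
Query 1: F[2] = G
Query 2: B[0] = O
Query 3: L[1] = Y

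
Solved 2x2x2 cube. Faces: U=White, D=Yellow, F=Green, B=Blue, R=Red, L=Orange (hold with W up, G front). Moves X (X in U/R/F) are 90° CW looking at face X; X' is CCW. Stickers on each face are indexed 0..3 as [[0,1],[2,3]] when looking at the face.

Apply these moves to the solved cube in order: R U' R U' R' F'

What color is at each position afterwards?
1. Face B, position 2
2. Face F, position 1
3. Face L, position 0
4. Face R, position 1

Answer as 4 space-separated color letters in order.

After move 1 (R): R=RRRR U=WGWG F=GYGY D=YBYB B=WBWB
After move 2 (U'): U=GGWW F=OOGY R=GYRR B=RRWB L=WBOO
After move 3 (R): R=RGRY U=GOWY F=OBGB D=YWYR B=WRGB
After move 4 (U'): U=OYGW F=WBGB R=OBRY B=RGGB L=WROO
After move 5 (R'): R=BYOR U=OGGR F=WYGW D=YBYB B=RGWB
After move 6 (F'): F=YWWG U=OGBO R=BYYR D=ROYB L=WROG
Query 1: B[2] = W
Query 2: F[1] = W
Query 3: L[0] = W
Query 4: R[1] = Y

Answer: W W W Y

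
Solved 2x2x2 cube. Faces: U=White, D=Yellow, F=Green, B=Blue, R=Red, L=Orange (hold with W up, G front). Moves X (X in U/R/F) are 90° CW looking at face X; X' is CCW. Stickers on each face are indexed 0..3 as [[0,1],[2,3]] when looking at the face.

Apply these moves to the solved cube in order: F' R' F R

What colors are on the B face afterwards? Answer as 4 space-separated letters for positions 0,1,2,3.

After move 1 (F'): F=GGGG U=WWRR R=YRYR D=OOYY L=OWOW
After move 2 (R'): R=RRYY U=WBRB F=GWGR D=OGYG B=YBOB
After move 3 (F): F=GGRW U=WBWW R=RRBY D=YRYG L=OOOG
After move 4 (R): R=BRYR U=WGWW F=GRRG D=YOYY B=WBBB
Query: B face = WBBB

Answer: W B B B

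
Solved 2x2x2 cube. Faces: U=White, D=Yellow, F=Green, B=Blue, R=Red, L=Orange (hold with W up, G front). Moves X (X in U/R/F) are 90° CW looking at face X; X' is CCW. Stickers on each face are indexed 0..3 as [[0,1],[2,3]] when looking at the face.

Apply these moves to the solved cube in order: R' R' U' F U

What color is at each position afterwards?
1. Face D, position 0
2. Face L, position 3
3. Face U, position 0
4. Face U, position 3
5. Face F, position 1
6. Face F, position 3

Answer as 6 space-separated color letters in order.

After move 1 (R'): R=RRRR U=WBWB F=GWGW D=YGYG B=YBYB
After move 2 (R'): R=RRRR U=WYWY F=GBGB D=YWYW B=GBGB
After move 3 (U'): U=YYWW F=OOGB R=GBRR B=RRGB L=GBOO
After move 4 (F): F=GOBO U=YYOB R=WBWR D=RGYW L=GYOW
After move 5 (U): U=OYBY F=WBBO R=RRWR B=GYGB L=GOOW
Query 1: D[0] = R
Query 2: L[3] = W
Query 3: U[0] = O
Query 4: U[3] = Y
Query 5: F[1] = B
Query 6: F[3] = O

Answer: R W O Y B O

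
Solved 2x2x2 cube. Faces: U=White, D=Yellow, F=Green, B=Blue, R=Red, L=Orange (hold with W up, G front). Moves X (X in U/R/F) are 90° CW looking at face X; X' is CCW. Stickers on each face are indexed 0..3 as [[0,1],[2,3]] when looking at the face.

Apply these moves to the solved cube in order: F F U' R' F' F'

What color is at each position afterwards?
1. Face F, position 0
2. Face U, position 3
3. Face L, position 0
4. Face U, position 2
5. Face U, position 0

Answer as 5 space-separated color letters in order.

After move 1 (F): F=GGGG U=WWOO R=WRWR D=RRYY L=OYOY
After move 2 (F): F=GGGG U=WWYY R=OROR D=WWYY L=OROR
After move 3 (U'): U=WYWY F=ORGG R=GGOR B=ORBB L=BBOR
After move 4 (R'): R=GRGO U=WBWO F=OYGY D=WRYG B=YRWB
After move 5 (F'): F=YYOG U=WBGG R=RRWO D=BRYG L=BOOW
After move 6 (F'): F=YGYO U=WBRW R=RRBO D=OWYG L=BGOG
Query 1: F[0] = Y
Query 2: U[3] = W
Query 3: L[0] = B
Query 4: U[2] = R
Query 5: U[0] = W

Answer: Y W B R W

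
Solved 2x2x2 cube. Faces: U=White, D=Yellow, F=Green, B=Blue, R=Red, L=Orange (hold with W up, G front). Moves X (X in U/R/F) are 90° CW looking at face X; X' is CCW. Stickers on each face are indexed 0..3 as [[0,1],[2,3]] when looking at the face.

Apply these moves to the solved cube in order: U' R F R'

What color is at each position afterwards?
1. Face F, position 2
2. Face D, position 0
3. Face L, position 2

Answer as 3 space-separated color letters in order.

After move 1 (U'): U=WWWW F=OOGG R=GGRR B=RRBB L=BBOO
After move 2 (R): R=RGRG U=WOWG F=OYGY D=YBYR B=WRWB
After move 3 (F): F=GOYY U=WOOB R=WGGG D=RRYR L=BYOB
After move 4 (R'): R=GGWG U=WWOW F=GOYB D=ROYY B=RRRB
Query 1: F[2] = Y
Query 2: D[0] = R
Query 3: L[2] = O

Answer: Y R O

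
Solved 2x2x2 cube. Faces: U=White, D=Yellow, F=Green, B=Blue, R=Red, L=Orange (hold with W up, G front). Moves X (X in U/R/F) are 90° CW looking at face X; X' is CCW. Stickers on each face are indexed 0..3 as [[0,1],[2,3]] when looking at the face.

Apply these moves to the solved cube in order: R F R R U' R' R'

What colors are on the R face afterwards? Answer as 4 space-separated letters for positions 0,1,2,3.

After move 1 (R): R=RRRR U=WGWG F=GYGY D=YBYB B=WBWB
After move 2 (F): F=GGYY U=WGOO R=WRGR D=RRYB L=OYOB
After move 3 (R): R=GWRR U=WGOY F=GRYB D=RWYW B=OBGB
After move 4 (R): R=RGRW U=WROB F=GWYW D=RGYO B=YBGB
After move 5 (U'): U=RBWO F=OYYW R=GWRW B=RGGB L=YBOB
After move 6 (R'): R=WWGR U=RGWR F=OBYO D=RYYW B=OGGB
After move 7 (R'): R=WRWG U=RGWO F=OGYR D=RBYO B=WGYB
Query: R face = WRWG

Answer: W R W G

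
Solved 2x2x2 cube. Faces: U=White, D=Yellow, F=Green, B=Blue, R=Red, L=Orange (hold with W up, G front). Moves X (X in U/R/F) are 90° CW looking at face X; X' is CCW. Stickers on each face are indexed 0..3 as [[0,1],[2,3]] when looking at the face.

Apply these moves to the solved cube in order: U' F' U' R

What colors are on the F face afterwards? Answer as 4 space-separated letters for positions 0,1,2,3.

Answer: B O O Y

Derivation:
After move 1 (U'): U=WWWW F=OOGG R=GGRR B=RRBB L=BBOO
After move 2 (F'): F=OGOG U=WWGR R=YGYR D=BOYY L=BWOW
After move 3 (U'): U=WRWG F=BWOG R=OGYR B=YGBB L=RROW
After move 4 (R): R=YORG U=WWWG F=BOOY D=BBYY B=GGRB
Query: F face = BOOY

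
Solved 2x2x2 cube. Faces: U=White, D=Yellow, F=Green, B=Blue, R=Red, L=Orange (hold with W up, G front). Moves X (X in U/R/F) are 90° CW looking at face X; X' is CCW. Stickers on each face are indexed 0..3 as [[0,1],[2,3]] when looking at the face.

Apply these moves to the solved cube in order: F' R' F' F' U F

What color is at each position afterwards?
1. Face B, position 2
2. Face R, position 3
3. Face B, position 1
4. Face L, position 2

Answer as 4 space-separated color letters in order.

After move 1 (F'): F=GGGG U=WWRR R=YRYR D=OOYY L=OWOW
After move 2 (R'): R=RRYY U=WBRB F=GWGR D=OGYG B=YBOB
After move 3 (F'): F=WRGG U=WBRY R=GROY D=WWYG L=OBOR
After move 4 (F'): F=RGWG U=WBGO R=WRWY D=BRYG L=OYOR
After move 5 (U): U=GWOB F=WRWG R=YBWY B=OYOB L=RGOR
After move 6 (F): F=WWGR U=GWRG R=OBBY D=WYYG L=RBOR
Query 1: B[2] = O
Query 2: R[3] = Y
Query 3: B[1] = Y
Query 4: L[2] = O

Answer: O Y Y O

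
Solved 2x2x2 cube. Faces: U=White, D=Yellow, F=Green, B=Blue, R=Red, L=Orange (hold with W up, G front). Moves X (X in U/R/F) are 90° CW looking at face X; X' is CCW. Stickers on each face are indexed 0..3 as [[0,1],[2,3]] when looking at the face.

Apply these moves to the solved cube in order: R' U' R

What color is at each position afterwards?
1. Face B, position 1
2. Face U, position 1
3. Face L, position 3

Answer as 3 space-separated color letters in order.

Answer: R O O

Derivation:
After move 1 (R'): R=RRRR U=WBWB F=GWGW D=YGYG B=YBYB
After move 2 (U'): U=BBWW F=OOGW R=GWRR B=RRYB L=YBOO
After move 3 (R): R=RGRW U=BOWW F=OGGG D=YYYR B=WRBB
Query 1: B[1] = R
Query 2: U[1] = O
Query 3: L[3] = O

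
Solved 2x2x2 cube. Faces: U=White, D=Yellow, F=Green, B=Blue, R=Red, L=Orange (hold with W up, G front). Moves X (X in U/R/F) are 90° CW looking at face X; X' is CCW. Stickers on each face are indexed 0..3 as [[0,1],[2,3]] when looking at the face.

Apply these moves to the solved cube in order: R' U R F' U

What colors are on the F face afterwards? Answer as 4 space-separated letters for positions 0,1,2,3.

Answer: Y Y R G

Derivation:
After move 1 (R'): R=RRRR U=WBWB F=GWGW D=YGYG B=YBYB
After move 2 (U): U=WWBB F=RRGW R=YBRR B=OOYB L=GWOO
After move 3 (R): R=RYRB U=WRBW F=RGGG D=YYYO B=BOWB
After move 4 (F'): F=GGRG U=WRRR R=YYYB D=WOYO L=GWOB
After move 5 (U): U=RWRR F=YYRG R=BOYB B=GWWB L=GGOB
Query: F face = YYRG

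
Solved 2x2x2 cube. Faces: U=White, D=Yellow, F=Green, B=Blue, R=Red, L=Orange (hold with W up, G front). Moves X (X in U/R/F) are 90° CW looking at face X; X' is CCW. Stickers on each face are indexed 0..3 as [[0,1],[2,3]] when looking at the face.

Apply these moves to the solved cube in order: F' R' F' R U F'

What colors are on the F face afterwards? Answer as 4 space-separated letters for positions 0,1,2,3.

After move 1 (F'): F=GGGG U=WWRR R=YRYR D=OOYY L=OWOW
After move 2 (R'): R=RRYY U=WBRB F=GWGR D=OGYG B=YBOB
After move 3 (F'): F=WRGG U=WBRY R=GROY D=WWYG L=OBOR
After move 4 (R): R=OGYR U=WRRG F=WWGG D=WOYY B=YBBB
After move 5 (U): U=RWGR F=OGGG R=YBYR B=OBBB L=WWOR
After move 6 (F'): F=GGOG U=RWYY R=OBWR D=WRYY L=WROG
Query: F face = GGOG

Answer: G G O G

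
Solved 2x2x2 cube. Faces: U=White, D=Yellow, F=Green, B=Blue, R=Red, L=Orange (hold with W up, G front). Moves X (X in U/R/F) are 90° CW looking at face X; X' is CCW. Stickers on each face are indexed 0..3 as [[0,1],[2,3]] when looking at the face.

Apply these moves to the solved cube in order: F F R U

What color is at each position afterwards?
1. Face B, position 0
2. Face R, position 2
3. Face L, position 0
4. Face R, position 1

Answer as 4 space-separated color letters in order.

After move 1 (F): F=GGGG U=WWOO R=WRWR D=RRYY L=OYOY
After move 2 (F): F=GGGG U=WWYY R=OROR D=WWYY L=OROR
After move 3 (R): R=OORR U=WGYG F=GWGY D=WBYB B=YBWB
After move 4 (U): U=YWGG F=OOGY R=YBRR B=ORWB L=GWOR
Query 1: B[0] = O
Query 2: R[2] = R
Query 3: L[0] = G
Query 4: R[1] = B

Answer: O R G B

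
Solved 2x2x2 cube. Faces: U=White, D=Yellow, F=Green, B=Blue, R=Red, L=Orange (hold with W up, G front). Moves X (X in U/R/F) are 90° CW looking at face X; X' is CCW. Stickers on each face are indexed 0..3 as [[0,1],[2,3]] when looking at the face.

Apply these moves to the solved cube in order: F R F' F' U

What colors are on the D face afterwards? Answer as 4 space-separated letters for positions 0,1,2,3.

After move 1 (F): F=GGGG U=WWOO R=WRWR D=RRYY L=OYOY
After move 2 (R): R=WWRR U=WGOG F=GRGY D=RBYB B=OBWB
After move 3 (F'): F=RYGG U=WGWR R=BWRR D=YYYB L=OGOO
After move 4 (F'): F=YGRG U=WGBR R=YWYR D=GOYB L=OROW
After move 5 (U): U=BWRG F=YWRG R=OBYR B=ORWB L=YGOW
Query: D face = GOYB

Answer: G O Y B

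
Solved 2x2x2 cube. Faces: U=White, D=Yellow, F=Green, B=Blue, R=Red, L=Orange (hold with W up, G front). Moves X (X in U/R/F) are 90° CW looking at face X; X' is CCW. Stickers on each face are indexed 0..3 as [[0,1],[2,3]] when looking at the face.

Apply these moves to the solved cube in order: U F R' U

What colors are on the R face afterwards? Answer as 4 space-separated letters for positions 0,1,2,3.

After move 1 (U): U=WWWW F=RRGG R=BBRR B=OOBB L=GGOO
After move 2 (F): F=GRGR U=WWOG R=WBWR D=RBYY L=GYOY
After move 3 (R'): R=BRWW U=WBOO F=GWGG D=RRYR B=YOBB
After move 4 (U): U=OWOB F=BRGG R=YOWW B=GYBB L=GWOY
Query: R face = YOWW

Answer: Y O W W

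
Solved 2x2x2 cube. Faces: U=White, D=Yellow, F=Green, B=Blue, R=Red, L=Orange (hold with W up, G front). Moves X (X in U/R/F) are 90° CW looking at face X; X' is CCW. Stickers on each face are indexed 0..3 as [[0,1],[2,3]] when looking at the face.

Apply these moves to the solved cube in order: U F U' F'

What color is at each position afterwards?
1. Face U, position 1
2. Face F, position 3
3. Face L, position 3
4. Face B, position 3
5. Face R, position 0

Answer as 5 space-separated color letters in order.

Answer: G G W B B

Derivation:
After move 1 (U): U=WWWW F=RRGG R=BBRR B=OOBB L=GGOO
After move 2 (F): F=GRGR U=WWOG R=WBWR D=RBYY L=GYOY
After move 3 (U'): U=WGWO F=GYGR R=GRWR B=WBBB L=OOOY
After move 4 (F'): F=YRGG U=WGGW R=BRRR D=OYYY L=OOOW
Query 1: U[1] = G
Query 2: F[3] = G
Query 3: L[3] = W
Query 4: B[3] = B
Query 5: R[0] = B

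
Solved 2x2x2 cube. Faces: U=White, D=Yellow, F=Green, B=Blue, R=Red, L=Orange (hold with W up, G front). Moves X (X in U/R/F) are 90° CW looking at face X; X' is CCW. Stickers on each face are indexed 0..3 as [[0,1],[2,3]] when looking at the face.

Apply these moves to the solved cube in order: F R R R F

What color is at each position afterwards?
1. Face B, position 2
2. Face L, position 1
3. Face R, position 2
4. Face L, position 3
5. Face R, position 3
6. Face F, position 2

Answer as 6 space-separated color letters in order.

Answer: R R B G W O

Derivation:
After move 1 (F): F=GGGG U=WWOO R=WRWR D=RRYY L=OYOY
After move 2 (R): R=WWRR U=WGOG F=GRGY D=RBYB B=OBWB
After move 3 (R): R=RWRW U=WROY F=GBGB D=RWYO B=GBGB
After move 4 (R): R=RRWW U=WBOB F=GWGO D=RGYG B=YBRB
After move 5 (F): F=GGOW U=WBYY R=ORBW D=WRYG L=OROG
Query 1: B[2] = R
Query 2: L[1] = R
Query 3: R[2] = B
Query 4: L[3] = G
Query 5: R[3] = W
Query 6: F[2] = O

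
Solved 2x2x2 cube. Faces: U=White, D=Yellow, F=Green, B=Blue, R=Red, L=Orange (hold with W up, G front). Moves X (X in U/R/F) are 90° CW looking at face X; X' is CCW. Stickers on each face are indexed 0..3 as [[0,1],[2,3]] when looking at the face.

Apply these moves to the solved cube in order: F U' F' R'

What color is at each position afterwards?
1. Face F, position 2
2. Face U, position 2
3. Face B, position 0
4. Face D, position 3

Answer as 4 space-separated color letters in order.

Answer: O G Y G

Derivation:
After move 1 (F): F=GGGG U=WWOO R=WRWR D=RRYY L=OYOY
After move 2 (U'): U=WOWO F=OYGG R=GGWR B=WRBB L=BBOY
After move 3 (F'): F=YGOG U=WOGW R=RGRR D=BYYY L=BOOW
After move 4 (R'): R=GRRR U=WBGW F=YOOW D=BGYG B=YRYB
Query 1: F[2] = O
Query 2: U[2] = G
Query 3: B[0] = Y
Query 4: D[3] = G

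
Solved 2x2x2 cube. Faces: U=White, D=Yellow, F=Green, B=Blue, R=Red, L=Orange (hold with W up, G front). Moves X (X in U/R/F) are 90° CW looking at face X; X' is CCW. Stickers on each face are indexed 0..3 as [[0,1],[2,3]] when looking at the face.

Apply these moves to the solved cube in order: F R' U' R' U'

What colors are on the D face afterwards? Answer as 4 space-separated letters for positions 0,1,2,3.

Answer: R Y Y O

Derivation:
After move 1 (F): F=GGGG U=WWOO R=WRWR D=RRYY L=OYOY
After move 2 (R'): R=RRWW U=WBOB F=GWGO D=RGYG B=YBRB
After move 3 (U'): U=BBWO F=OYGO R=GWWW B=RRRB L=YBOY
After move 4 (R'): R=WWGW U=BRWR F=OBGO D=RYYO B=GRGB
After move 5 (U'): U=RRBW F=YBGO R=OBGW B=WWGB L=GROY
Query: D face = RYYO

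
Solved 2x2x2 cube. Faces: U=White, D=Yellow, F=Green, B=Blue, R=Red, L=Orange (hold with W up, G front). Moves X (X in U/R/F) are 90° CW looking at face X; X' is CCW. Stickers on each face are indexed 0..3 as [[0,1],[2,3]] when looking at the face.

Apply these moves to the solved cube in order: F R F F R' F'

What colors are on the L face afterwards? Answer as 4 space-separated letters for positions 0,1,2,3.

After move 1 (F): F=GGGG U=WWOO R=WRWR D=RRYY L=OYOY
After move 2 (R): R=WWRR U=WGOG F=GRGY D=RBYB B=OBWB
After move 3 (F): F=GGYR U=WGYY R=OWGR D=RWYB L=OROB
After move 4 (F): F=YGRG U=WGBR R=YWYR D=GOYB L=OROW
After move 5 (R'): R=WRYY U=WWBO F=YGRR D=GGYG B=BBOB
After move 6 (F'): F=GRYR U=WWWY R=GRGY D=RWYG L=OOOB
Query: L face = OOOB

Answer: O O O B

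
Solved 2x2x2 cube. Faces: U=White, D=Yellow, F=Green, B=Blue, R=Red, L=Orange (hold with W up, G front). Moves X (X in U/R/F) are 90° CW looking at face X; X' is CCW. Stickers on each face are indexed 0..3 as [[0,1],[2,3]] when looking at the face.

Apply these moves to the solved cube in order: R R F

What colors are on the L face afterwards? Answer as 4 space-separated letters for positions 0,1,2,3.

Answer: O Y O W

Derivation:
After move 1 (R): R=RRRR U=WGWG F=GYGY D=YBYB B=WBWB
After move 2 (R): R=RRRR U=WYWY F=GBGB D=YWYW B=GBGB
After move 3 (F): F=GGBB U=WYOO R=WRYR D=RRYW L=OYOW
Query: L face = OYOW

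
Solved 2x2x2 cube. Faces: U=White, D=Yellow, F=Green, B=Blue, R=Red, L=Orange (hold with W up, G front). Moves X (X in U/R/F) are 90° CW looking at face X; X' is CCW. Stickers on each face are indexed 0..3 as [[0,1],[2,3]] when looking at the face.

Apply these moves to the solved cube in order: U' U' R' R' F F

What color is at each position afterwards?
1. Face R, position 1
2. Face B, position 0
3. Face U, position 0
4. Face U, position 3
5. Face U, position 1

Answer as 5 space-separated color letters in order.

After move 1 (U'): U=WWWW F=OOGG R=GGRR B=RRBB L=BBOO
After move 2 (U'): U=WWWW F=BBGG R=OORR B=GGBB L=RROO
After move 3 (R'): R=OROR U=WBWG F=BWGW D=YBYG B=YGYB
After move 4 (R'): R=RROO U=WYWY F=BBGG D=YWYW B=GGBB
After move 5 (F): F=GBGB U=WYOR R=WRYO D=ORYW L=RYOW
After move 6 (F): F=GGBB U=WYWY R=ORRO D=YWYW L=ROOR
Query 1: R[1] = R
Query 2: B[0] = G
Query 3: U[0] = W
Query 4: U[3] = Y
Query 5: U[1] = Y

Answer: R G W Y Y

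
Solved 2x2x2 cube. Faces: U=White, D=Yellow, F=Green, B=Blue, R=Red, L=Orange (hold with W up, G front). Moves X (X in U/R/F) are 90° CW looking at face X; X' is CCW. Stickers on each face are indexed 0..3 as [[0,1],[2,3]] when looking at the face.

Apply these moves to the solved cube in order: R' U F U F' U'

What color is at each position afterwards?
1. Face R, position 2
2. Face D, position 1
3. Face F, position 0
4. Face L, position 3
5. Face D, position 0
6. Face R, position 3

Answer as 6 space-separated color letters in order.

Answer: R G G W R R

Derivation:
After move 1 (R'): R=RRRR U=WBWB F=GWGW D=YGYG B=YBYB
After move 2 (U): U=WWBB F=RRGW R=YBRR B=OOYB L=GWOO
After move 3 (F): F=GRWR U=WWOW R=BBBR D=RYYG L=GYOG
After move 4 (U): U=OWWW F=BBWR R=OOBR B=GYYB L=GROG
After move 5 (F'): F=BRBW U=OWOB R=YORR D=RGYG L=GWOW
After move 6 (U'): U=WBOO F=GWBW R=BRRR B=YOYB L=GYOW
Query 1: R[2] = R
Query 2: D[1] = G
Query 3: F[0] = G
Query 4: L[3] = W
Query 5: D[0] = R
Query 6: R[3] = R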